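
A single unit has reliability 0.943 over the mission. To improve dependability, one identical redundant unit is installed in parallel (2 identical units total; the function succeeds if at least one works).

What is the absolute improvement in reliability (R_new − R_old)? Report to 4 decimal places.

0.0538

R_before = 0.943
R_after = 1 − (1 − 0.943)^2 = 0.9968
ΔR = 0.9968 − 0.943 = 0.0538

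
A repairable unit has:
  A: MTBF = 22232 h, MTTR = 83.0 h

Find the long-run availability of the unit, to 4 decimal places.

A(A) = MTBF/(MTBF+MTTR) = 22232/(22232+83.0) = 0.9963

0.9963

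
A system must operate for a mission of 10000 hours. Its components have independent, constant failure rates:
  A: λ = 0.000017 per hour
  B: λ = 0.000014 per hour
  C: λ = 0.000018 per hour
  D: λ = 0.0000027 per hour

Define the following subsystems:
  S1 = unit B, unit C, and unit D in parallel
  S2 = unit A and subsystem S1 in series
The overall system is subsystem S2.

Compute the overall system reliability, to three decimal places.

0.843

R(A) = exp(−0.000017 × 10000) = 0.84366
R(B) = exp(−0.000014 × 10000) = 0.86936
R(C) = exp(−0.000018 × 10000) = 0.83527
R(D) = exp(−0.0000027 × 10000) = 0.97336
Parallel (B, C, and D): 1 − (1 − 0.86936)(1 − 0.83527)(1 − 0.97336) = 0.99943
Series (A and [0.99943]): 0.84366 × 0.99943 = 0.843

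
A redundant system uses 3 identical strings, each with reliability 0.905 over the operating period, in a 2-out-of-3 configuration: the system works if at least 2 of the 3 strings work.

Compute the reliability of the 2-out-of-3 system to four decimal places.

0.9746

R = Σ_{i=2}^{3} C(3,i) p^i (1−p)^{3−i} with p = 0.905
C(3,2)·0.905^2·0.095^1 = 0.233422
C(3,3)·0.905^3·0.095^0 = 0.741218
Sum = 0.9746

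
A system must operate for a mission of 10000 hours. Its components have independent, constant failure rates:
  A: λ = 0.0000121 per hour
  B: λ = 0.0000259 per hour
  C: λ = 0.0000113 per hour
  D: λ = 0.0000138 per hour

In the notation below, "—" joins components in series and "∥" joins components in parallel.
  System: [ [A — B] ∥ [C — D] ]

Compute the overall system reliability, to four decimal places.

0.9298

R(A) = exp(−0.0000121 × 10000) = 0.886034
R(B) = exp(−0.0000259 × 10000) = 0.771823
R(C) = exp(−0.0000113 × 10000) = 0.893151
R(D) = exp(−0.0000138 × 10000) = 0.871099
Series (A and B): 0.886034 × 0.771823 = 0.683861
Series (C and D): 0.893151 × 0.871099 = 0.778023
Parallel ([0.683861] and [0.778023]): 1 − (1 − 0.683861)(1 − 0.778023) = 0.9298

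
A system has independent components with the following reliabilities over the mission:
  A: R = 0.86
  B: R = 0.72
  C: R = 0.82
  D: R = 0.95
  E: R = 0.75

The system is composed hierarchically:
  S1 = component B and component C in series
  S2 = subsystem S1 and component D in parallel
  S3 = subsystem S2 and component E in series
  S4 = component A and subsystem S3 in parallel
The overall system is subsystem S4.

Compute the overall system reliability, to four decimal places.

0.9628

Series (B and C): 0.720000 × 0.820000 = 0.590400
Parallel ([0.590400] and D): 1 − (1 − 0.590400)(1 − 0.950000) = 0.979520
Series ([0.979520] and E): 0.979520 × 0.750000 = 0.734640
Parallel (A and [0.734640]): 1 − (1 − 0.860000)(1 − 0.734640) = 0.9628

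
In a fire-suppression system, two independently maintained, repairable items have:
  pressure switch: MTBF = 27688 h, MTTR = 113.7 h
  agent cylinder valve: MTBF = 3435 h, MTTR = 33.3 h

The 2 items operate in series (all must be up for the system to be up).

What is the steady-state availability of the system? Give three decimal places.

0.986

A(pressure switch) = MTBF/(MTBF+MTTR) = 27688/(27688+113.7) = 0.995910
A(agent cylinder valve) = MTBF/(MTBF+MTTR) = 3435/(3435+33.3) = 0.990399
Series availability: 0.995910 × 0.990399 = 0.986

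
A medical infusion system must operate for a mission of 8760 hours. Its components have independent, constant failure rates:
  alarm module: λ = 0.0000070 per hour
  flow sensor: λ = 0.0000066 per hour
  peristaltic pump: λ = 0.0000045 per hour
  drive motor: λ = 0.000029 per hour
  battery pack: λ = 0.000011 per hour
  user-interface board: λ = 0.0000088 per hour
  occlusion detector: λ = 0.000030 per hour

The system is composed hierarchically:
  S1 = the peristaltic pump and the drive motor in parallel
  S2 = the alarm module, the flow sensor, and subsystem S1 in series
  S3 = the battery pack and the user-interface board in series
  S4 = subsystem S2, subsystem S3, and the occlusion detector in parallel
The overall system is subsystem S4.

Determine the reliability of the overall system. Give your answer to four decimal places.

0.9956

R(alarm module) = exp(−0.0000070 × 8760) = 0.940522
R(flow sensor) = exp(−0.0000066 × 8760) = 0.943824
R(peristaltic pump) = exp(−0.0000045 × 8760) = 0.961347
R(drive motor) = exp(−0.000029 × 8760) = 0.775661
R(battery pack) = exp(−0.000011 × 8760) = 0.908137
R(user-interface board) = exp(−0.0000088 × 8760) = 0.925808
R(occlusion detector) = exp(−0.000030 × 8760) = 0.768896
Parallel (peristaltic pump and drive motor): 1 − (1 − 0.961347)(1 − 0.775661) = 0.991329
Series (alarm module, flow sensor, and [0.991329]): 0.940522 × 0.943824 × 0.991329 = 0.879990
Series (battery pack and user-interface board): 0.908137 × 0.925808 = 0.840760
Parallel ([0.879990], [0.840760], and occlusion detector): 1 − (1 − 0.879990)(1 − 0.840760)(1 − 0.768896) = 0.9956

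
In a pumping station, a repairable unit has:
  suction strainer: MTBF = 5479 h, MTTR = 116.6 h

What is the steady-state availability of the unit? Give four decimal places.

A(suction strainer) = MTBF/(MTBF+MTTR) = 5479/(5479+116.6) = 0.9792

0.9792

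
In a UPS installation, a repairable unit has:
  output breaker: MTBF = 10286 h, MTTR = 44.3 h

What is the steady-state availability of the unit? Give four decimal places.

A(output breaker) = MTBF/(MTBF+MTTR) = 10286/(10286+44.3) = 0.9957

0.9957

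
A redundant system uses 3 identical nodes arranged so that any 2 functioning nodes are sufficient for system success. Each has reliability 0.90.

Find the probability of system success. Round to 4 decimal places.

R = Σ_{i=2}^{3} C(3,i) p^i (1−p)^{3−i} with p = 0.90
C(3,2)·0.90^2·0.10^1 = 0.243000
C(3,3)·0.90^3·0.10^0 = 0.729000
Sum = 0.9720

0.9720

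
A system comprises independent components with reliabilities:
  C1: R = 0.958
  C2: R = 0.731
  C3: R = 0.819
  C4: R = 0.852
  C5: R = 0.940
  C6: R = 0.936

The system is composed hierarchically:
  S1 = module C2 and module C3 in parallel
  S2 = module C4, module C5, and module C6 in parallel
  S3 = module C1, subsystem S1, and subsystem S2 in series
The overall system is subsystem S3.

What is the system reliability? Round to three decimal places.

0.911

Parallel (C2 and C3): 1 − (1 − 0.73100)(1 − 0.81900) = 0.95131
Parallel (C4, C5, and C6): 1 − (1 − 0.85200)(1 − 0.94000)(1 − 0.93600) = 0.99943
Series (C1, [0.95131], and [0.99943]): 0.95800 × 0.95131 × 0.99943 = 0.911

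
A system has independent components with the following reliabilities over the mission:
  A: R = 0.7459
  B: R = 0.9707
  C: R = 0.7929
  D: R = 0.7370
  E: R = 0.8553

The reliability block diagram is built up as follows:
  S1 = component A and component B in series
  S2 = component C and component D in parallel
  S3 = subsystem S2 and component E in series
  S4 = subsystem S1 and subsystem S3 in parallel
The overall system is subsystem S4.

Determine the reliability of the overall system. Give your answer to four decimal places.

Series (A and B): 0.745900 × 0.970700 = 0.724045
Parallel (C and D): 1 − (1 − 0.792900)(1 − 0.737000) = 0.945533
Series ([0.945533] and E): 0.945533 × 0.855300 = 0.808714
Parallel ([0.724045] and [0.808714]): 1 − (1 − 0.724045)(1 − 0.808714) = 0.9472

0.9472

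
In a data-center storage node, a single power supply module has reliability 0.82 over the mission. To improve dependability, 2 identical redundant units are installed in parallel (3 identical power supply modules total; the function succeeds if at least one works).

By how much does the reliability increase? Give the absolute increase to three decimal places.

R_before = 0.82
R_after = 1 − (1 − 0.82)^3 = 0.994
ΔR = 0.994 − 0.82 = 0.174

0.174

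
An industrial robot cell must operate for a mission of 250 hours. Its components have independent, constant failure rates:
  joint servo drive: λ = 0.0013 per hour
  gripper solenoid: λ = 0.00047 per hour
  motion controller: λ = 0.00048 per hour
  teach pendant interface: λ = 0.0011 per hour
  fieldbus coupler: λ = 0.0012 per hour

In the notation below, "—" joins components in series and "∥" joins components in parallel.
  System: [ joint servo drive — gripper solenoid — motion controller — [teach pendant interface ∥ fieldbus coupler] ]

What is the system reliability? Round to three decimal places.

R(joint servo drive) = exp(−0.0013 × 250) = 0.72253
R(gripper solenoid) = exp(−0.00047 × 250) = 0.88914
R(motion controller) = exp(−0.00048 × 250) = 0.88692
R(teach pendant interface) = exp(−0.0011 × 250) = 0.75957
R(fieldbus coupler) = exp(−0.0012 × 250) = 0.74082
Parallel (teach pendant interface and fieldbus coupler): 1 − (1 − 0.75957)(1 − 0.74082) = 0.93769
Series (joint servo drive, gripper solenoid, motion controller, and [0.93769]): 0.72253 × 0.88914 × 0.88692 × 0.93769 = 0.534

0.534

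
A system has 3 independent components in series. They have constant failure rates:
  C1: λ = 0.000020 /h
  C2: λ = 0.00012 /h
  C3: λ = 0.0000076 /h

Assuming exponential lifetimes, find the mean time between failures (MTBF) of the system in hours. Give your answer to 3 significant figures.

6780

Series of exponential components: λ_sys = Σ λ_i
λ_sys = 0.000020 + 0.00012 + 0.0000076 = 1.4760e-04 /h
MTBF = 1 / λ_sys = 6780 h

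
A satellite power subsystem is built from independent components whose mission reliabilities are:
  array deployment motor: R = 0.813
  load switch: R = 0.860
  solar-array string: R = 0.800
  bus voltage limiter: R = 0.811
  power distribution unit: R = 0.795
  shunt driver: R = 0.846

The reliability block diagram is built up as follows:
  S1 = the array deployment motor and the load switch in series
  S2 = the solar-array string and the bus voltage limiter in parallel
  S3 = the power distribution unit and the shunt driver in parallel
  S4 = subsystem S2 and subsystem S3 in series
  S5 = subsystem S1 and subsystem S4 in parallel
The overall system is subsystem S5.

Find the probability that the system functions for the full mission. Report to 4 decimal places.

Series (array deployment motor and load switch): 0.813000 × 0.860000 = 0.699180
Parallel (solar-array string and bus voltage limiter): 1 − (1 − 0.800000)(1 − 0.811000) = 0.962200
Parallel (power distribution unit and shunt driver): 1 − (1 − 0.795000)(1 − 0.846000) = 0.968430
Series ([0.962200] and [0.968430]): 0.962200 × 0.968430 = 0.931823
Parallel ([0.699180] and [0.931823]): 1 − (1 − 0.699180)(1 − 0.931823) = 0.9795

0.9795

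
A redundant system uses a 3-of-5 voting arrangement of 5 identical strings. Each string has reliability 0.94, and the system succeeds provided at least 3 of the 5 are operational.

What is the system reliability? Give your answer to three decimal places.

0.998

R = Σ_{i=3}^{5} C(5,i) p^i (1−p)^{5−i} with p = 0.94
C(5,3)·0.94^3·0.06^2 = 0.02990
C(5,4)·0.94^4·0.06^1 = 0.23422
C(5,5)·0.94^5·0.06^0 = 0.73390
Sum = 0.998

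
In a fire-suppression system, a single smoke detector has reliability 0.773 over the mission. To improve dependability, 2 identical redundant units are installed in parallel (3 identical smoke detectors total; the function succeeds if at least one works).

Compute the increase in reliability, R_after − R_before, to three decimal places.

R_before = 0.773
R_after = 1 − (1 − 0.773)^3 = 0.988
ΔR = 0.988 − 0.773 = 0.215

0.215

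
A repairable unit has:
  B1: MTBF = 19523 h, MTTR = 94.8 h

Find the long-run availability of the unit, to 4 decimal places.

A(B1) = MTBF/(MTBF+MTTR) = 19523/(19523+94.8) = 0.9952

0.9952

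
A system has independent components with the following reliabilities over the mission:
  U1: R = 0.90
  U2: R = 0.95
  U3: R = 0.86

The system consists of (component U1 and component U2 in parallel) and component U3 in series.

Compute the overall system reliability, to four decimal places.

0.8557

Parallel (U1 and U2): 1 − (1 − 0.900000)(1 − 0.950000) = 0.995000
Series ([0.995000] and U3): 0.995000 × 0.860000 = 0.8557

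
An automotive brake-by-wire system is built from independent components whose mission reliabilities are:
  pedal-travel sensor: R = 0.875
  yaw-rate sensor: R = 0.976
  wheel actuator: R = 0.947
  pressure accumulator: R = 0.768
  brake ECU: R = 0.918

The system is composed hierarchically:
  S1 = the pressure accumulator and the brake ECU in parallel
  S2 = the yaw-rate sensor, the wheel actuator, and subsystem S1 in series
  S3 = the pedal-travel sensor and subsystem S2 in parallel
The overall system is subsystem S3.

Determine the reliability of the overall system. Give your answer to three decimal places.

Parallel (pressure accumulator and brake ECU): 1 − (1 − 0.76800)(1 − 0.91800) = 0.98098
Series (yaw-rate sensor, wheel actuator, and [0.98098]): 0.97600 × 0.94700 × 0.98098 = 0.90669
Parallel (pedal-travel sensor and [0.90669]): 1 − (1 − 0.87500)(1 − 0.90669) = 0.988

0.988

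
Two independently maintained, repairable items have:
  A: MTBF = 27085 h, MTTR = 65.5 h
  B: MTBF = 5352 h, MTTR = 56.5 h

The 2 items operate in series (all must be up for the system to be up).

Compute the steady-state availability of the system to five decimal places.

A(A) = MTBF/(MTBF+MTTR) = 27085/(27085+65.5) = 0.997588
A(B) = MTBF/(MTBF+MTTR) = 5352/(5352+56.5) = 0.989553
Series availability: 0.997588 × 0.989553 = 0.98717

0.98717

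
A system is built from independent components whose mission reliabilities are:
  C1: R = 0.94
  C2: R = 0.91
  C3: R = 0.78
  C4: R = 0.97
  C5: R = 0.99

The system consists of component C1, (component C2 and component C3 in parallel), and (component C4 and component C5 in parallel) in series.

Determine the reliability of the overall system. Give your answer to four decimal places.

Parallel (C2 and C3): 1 − (1 − 0.910000)(1 − 0.780000) = 0.980200
Parallel (C4 and C5): 1 − (1 − 0.970000)(1 − 0.990000) = 0.999700
Series (C1, [0.980200], and [0.999700]): 0.940000 × 0.980200 × 0.999700 = 0.9211

0.9211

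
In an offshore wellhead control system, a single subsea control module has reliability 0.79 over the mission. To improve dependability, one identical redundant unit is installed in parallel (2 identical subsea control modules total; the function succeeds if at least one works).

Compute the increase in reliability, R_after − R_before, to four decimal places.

0.1659

R_before = 0.79
R_after = 1 − (1 − 0.79)^2 = 0.9559
ΔR = 0.9559 − 0.79 = 0.1659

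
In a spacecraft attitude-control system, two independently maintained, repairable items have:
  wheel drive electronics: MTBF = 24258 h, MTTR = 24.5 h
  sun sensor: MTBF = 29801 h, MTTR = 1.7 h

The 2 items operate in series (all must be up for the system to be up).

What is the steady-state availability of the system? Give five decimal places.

A(wheel drive electronics) = MTBF/(MTBF+MTTR) = 24258/(24258+24.5) = 0.998991
A(sun sensor) = MTBF/(MTBF+MTTR) = 29801/(29801+1.7) = 0.999943
Series availability: 0.998991 × 0.999943 = 0.99893

0.99893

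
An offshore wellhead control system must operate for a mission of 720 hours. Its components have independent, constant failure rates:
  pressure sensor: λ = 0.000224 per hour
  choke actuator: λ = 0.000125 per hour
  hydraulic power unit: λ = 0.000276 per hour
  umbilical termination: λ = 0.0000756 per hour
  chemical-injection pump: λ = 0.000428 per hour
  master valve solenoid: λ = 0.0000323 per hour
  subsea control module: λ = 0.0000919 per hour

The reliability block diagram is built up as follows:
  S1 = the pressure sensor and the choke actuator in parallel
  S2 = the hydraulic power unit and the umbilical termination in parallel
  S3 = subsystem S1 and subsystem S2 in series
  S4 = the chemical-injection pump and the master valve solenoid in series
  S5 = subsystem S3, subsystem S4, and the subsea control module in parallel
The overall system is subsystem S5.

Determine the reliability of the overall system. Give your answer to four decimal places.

0.9996

R(pressure sensor) = exp(−0.000224 × 720) = 0.851054
R(choke actuator) = exp(−0.000125 × 720) = 0.913931
R(hydraulic power unit) = exp(−0.000276 × 720) = 0.819779
R(umbilical termination) = exp(−0.0000756 × 720) = 0.947023
R(chemical-injection pump) = exp(−0.000428 × 720) = 0.734798
R(master valve solenoid) = exp(−0.0000323 × 720) = 0.977012
R(subsea control module) = exp(−0.0000919 × 720) = 0.935974
Parallel (pressure sensor and choke actuator): 1 − (1 − 0.851054)(1 − 0.913931) = 0.987180
Parallel (hydraulic power unit and umbilical termination): 1 − (1 − 0.819779)(1 − 0.947023) = 0.990452
Series ([0.987180] and [0.990452]): 0.987180 × 0.990452 = 0.977754
Series (chemical-injection pump and master valve solenoid): 0.734798 × 0.977012 = 0.717906
Parallel ([0.977754], [0.717906], and subsea control module): 1 − (1 − 0.977754)(1 − 0.717906)(1 − 0.935974) = 0.9996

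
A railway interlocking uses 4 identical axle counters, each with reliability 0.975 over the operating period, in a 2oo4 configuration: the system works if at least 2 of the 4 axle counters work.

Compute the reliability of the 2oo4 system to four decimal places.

R = Σ_{i=2}^{4} C(4,i) p^i (1−p)^{4−i} with p = 0.975
C(4,2)·0.975^2·0.025^2 = 0.003565
C(4,3)·0.975^3·0.025^1 = 0.092686
C(4,4)·0.975^4·0.025^0 = 0.903688
Sum = 0.9999

0.9999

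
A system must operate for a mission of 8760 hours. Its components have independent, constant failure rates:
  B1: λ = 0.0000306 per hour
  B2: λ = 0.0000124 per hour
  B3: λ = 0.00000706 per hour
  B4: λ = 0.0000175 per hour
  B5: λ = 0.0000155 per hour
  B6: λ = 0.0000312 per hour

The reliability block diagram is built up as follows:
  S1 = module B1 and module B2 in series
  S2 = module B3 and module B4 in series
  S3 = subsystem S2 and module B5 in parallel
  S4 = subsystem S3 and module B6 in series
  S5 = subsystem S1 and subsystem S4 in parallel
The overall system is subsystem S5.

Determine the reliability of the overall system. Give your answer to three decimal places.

0.919

R(B1) = exp(−0.0000306 × 8760) = 0.76486
R(B2) = exp(−0.0000124 × 8760) = 0.89707
R(B3) = exp(−0.00000706 × 8760) = 0.94003
R(B4) = exp(−0.0000175 × 8760) = 0.85787
R(B5) = exp(−0.0000155 × 8760) = 0.87303
R(B6) = exp(−0.0000312 × 8760) = 0.76086
Series (B1 and B2): 0.76486 × 0.89707 = 0.68613
Series (B3 and B4): 0.94003 × 0.85787 = 0.80642
Parallel ([0.80642] and B5): 1 − (1 − 0.80642)(1 − 0.87303) = 0.97542
Series ([0.97542] and B6): 0.97542 × 0.76086 = 0.74216
Parallel ([0.68613] and [0.74216]): 1 − (1 − 0.68613)(1 − 0.74216) = 0.919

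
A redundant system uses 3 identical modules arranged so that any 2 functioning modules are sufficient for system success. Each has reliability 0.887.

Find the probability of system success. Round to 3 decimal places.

R = Σ_{i=2}^{3} C(3,i) p^i (1−p)^{3−i} with p = 0.887
C(3,2)·0.887^2·0.113^1 = 0.26671
C(3,3)·0.887^3·0.113^0 = 0.69786
Sum = 0.965

0.965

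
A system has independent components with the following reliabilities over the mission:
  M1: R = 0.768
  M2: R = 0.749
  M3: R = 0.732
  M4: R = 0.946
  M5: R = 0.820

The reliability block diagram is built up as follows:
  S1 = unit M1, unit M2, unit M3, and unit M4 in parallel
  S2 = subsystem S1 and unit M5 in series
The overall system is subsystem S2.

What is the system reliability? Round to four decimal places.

0.8193

Parallel (M1, M2, M3, and M4): 1 − (1 − 0.768000)(1 − 0.749000)(1 − 0.732000)(1 − 0.946000) = 0.999157
Series ([0.999157] and M5): 0.999157 × 0.820000 = 0.8193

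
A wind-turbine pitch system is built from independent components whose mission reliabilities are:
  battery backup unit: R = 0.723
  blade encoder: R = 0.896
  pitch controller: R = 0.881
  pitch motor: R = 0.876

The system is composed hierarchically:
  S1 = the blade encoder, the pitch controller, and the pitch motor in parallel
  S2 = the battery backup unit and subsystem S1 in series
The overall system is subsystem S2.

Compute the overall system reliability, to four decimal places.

0.7219

Parallel (blade encoder, pitch controller, and pitch motor): 1 − (1 − 0.896000)(1 − 0.881000)(1 − 0.876000) = 0.998465
Series (battery backup unit and [0.998465]): 0.723000 × 0.998465 = 0.7219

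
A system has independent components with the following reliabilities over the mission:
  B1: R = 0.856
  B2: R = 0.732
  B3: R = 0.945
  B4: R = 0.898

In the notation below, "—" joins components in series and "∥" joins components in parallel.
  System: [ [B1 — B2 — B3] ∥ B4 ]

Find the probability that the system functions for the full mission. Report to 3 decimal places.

0.958

Series (B1, B2, and B3): 0.85600 × 0.73200 × 0.94500 = 0.59213
Parallel ([0.59213] and B4): 1 − (1 − 0.59213)(1 − 0.89800) = 0.958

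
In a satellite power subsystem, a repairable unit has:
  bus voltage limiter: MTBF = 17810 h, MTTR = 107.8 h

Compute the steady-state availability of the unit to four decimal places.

0.9940

A(bus voltage limiter) = MTBF/(MTBF+MTTR) = 17810/(17810+107.8) = 0.9940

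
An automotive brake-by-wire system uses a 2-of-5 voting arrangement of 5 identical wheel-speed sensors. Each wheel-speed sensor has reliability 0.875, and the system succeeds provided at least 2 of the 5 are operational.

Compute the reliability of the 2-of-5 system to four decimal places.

0.9989

R = Σ_{i=2}^{5} C(5,i) p^i (1−p)^{5−i} with p = 0.875
C(5,2)·0.875^2·0.125^3 = 0.014954
C(5,3)·0.875^3·0.125^2 = 0.104675
C(5,4)·0.875^4·0.125^1 = 0.366364
C(5,5)·0.875^5·0.125^0 = 0.512909
Sum = 0.9989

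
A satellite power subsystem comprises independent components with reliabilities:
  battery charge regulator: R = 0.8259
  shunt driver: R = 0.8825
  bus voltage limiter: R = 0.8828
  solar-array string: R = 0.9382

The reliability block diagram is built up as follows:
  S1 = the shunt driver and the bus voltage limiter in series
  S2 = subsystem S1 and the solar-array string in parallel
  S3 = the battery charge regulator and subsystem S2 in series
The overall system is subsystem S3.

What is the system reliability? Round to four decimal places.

Series (shunt driver and bus voltage limiter): 0.882500 × 0.882800 = 0.779071
Parallel ([0.779071] and solar-array string): 1 − (1 − 0.779071)(1 − 0.938200) = 0.986347
Series (battery charge regulator and [0.986347]): 0.825900 × 0.986347 = 0.8146

0.8146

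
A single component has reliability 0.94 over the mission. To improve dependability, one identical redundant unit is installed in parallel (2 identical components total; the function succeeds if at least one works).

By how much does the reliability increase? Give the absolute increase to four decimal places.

R_before = 0.94
R_after = 1 − (1 − 0.94)^2 = 0.9964
ΔR = 0.9964 − 0.94 = 0.0564

0.0564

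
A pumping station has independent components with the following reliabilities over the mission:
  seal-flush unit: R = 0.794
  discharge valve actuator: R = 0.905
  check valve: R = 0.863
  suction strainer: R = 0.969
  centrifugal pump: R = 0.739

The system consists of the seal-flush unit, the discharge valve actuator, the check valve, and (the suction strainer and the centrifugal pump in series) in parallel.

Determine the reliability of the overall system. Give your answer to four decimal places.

Series (suction strainer and centrifugal pump): 0.969000 × 0.739000 = 0.716091
Parallel (seal-flush unit, discharge valve actuator, check valve, and [0.716091]): 1 − (1 − 0.794000)(1 − 0.905000)(1 − 0.863000)(1 − 0.716091) = 0.9992

0.9992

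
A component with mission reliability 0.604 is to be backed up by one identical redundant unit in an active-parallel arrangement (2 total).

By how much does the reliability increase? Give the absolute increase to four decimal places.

R_before = 0.604
R_after = 1 − (1 − 0.604)^2 = 0.8432
ΔR = 0.8432 − 0.604 = 0.2392

0.2392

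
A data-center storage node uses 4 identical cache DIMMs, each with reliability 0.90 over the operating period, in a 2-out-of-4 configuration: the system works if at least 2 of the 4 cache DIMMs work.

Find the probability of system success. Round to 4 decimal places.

0.9963

R = Σ_{i=2}^{4} C(4,i) p^i (1−p)^{4−i} with p = 0.90
C(4,2)·0.90^2·0.10^2 = 0.048600
C(4,3)·0.90^3·0.10^1 = 0.291600
C(4,4)·0.90^4·0.10^0 = 0.656100
Sum = 0.9963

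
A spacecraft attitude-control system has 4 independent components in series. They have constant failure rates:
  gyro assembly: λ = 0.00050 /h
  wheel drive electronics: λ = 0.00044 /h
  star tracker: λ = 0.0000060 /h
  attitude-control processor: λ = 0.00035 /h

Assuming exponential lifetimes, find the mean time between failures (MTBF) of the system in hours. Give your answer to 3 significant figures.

772

Series of exponential components: λ_sys = Σ λ_i
λ_sys = 0.00050 + 0.00044 + 0.0000060 + 0.00035 = 1.2960e-03 /h
MTBF = 1 / λ_sys = 772 h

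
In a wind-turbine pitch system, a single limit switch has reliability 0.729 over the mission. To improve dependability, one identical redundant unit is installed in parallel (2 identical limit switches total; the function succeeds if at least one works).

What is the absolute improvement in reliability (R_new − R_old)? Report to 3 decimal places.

R_before = 0.729
R_after = 1 − (1 − 0.729)^2 = 0.927
ΔR = 0.927 − 0.729 = 0.198

0.198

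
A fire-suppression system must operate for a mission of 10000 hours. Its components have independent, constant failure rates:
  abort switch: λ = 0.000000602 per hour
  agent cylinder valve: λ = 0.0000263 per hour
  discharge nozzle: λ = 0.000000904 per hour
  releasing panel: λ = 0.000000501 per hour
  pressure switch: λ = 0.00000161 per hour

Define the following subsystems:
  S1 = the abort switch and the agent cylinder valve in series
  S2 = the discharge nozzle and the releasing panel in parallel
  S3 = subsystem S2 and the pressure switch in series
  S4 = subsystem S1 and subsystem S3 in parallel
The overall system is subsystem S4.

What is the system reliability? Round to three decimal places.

0.996

R(abort switch) = exp(−0.000000602 × 10000) = 0.99400
R(agent cylinder valve) = exp(−0.0000263 × 10000) = 0.76874
R(discharge nozzle) = exp(−0.000000904 × 10000) = 0.99100
R(releasing panel) = exp(−0.000000501 × 10000) = 0.99500
R(pressure switch) = exp(−0.00000161 × 10000) = 0.98403
Series (abort switch and agent cylinder valve): 0.99400 × 0.76874 = 0.76413
Parallel (discharge nozzle and releasing panel): 1 − (1 − 0.99100)(1 − 0.99500) = 0.99996
Series ([0.99996] and pressure switch): 0.99996 × 0.98403 = 0.98399
Parallel ([0.76413] and [0.98399]): 1 − (1 − 0.76413)(1 − 0.98399) = 0.996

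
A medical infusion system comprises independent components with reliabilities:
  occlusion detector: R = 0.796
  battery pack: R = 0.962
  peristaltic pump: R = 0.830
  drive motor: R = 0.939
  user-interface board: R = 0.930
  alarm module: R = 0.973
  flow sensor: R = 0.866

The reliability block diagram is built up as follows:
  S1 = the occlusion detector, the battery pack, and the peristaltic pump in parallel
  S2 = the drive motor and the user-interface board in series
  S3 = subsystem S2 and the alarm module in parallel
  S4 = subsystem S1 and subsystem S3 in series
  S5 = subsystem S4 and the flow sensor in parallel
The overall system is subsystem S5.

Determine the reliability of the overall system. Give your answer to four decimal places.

Parallel (occlusion detector, battery pack, and peristaltic pump): 1 − (1 − 0.796000)(1 − 0.962000)(1 − 0.830000) = 0.998682
Series (drive motor and user-interface board): 0.939000 × 0.930000 = 0.873270
Parallel ([0.873270] and alarm module): 1 − (1 − 0.873270)(1 − 0.973000) = 0.996578
Series ([0.998682] and [0.996578]): 0.998682 × 0.996578 = 0.995265
Parallel ([0.995265] and flow sensor): 1 − (1 − 0.995265)(1 − 0.866000) = 0.9994

0.9994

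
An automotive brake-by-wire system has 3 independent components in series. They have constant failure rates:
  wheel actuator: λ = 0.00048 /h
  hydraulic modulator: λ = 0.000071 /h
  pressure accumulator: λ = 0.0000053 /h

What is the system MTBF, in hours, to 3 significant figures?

Series of exponential components: λ_sys = Σ λ_i
λ_sys = 0.00048 + 0.000071 + 0.0000053 = 5.5630e-04 /h
MTBF = 1 / λ_sys = 1800 h

1800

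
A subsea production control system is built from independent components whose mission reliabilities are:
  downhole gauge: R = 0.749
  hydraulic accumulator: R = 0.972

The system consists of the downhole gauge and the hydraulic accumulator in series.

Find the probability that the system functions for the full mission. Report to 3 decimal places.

0.728

Series (downhole gauge and hydraulic accumulator): 0.74900 × 0.97200 = 0.728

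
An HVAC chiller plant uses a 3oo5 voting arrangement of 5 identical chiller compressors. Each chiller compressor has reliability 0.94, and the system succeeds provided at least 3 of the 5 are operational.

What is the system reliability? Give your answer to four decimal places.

R = Σ_{i=3}^{5} C(5,i) p^i (1−p)^{5−i} with p = 0.94
C(5,3)·0.94^3·0.06^2 = 0.029901
C(5,4)·0.94^4·0.06^1 = 0.234225
C(5,5)·0.94^5·0.06^0 = 0.733904
Sum = 0.9980

0.9980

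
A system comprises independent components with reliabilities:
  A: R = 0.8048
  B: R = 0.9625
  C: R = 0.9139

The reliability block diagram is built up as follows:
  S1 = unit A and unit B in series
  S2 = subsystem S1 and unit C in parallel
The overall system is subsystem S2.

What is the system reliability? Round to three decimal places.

Series (A and B): 0.80480 × 0.96250 = 0.77462
Parallel ([0.77462] and C): 1 − (1 − 0.77462)(1 − 0.91390) = 0.981

0.981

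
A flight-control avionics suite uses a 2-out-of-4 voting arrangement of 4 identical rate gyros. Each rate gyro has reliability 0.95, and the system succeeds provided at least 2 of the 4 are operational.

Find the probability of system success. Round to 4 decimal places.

0.9995

R = Σ_{i=2}^{4} C(4,i) p^i (1−p)^{4−i} with p = 0.95
C(4,2)·0.95^2·0.05^2 = 0.013538
C(4,3)·0.95^3·0.05^1 = 0.171475
C(4,4)·0.95^4·0.05^0 = 0.814506
Sum = 0.9995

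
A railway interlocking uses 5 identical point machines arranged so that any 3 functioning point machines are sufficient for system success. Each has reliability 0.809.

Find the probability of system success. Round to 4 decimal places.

0.9488

R = Σ_{i=3}^{5} C(5,i) p^i (1−p)^{5−i} with p = 0.809
C(5,3)·0.809^3·0.191^2 = 0.193158
C(5,4)·0.809^4·0.191^1 = 0.409070
C(5,5)·0.809^5·0.191^0 = 0.346531
Sum = 0.9488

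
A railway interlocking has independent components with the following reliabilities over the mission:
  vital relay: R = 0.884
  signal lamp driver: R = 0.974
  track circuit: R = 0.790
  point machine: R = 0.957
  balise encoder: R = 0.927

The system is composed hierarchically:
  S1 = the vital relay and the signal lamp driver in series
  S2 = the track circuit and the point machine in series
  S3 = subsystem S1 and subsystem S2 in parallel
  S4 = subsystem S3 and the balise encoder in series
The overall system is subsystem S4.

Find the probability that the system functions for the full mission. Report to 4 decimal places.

Series (vital relay and signal lamp driver): 0.884000 × 0.974000 = 0.861016
Series (track circuit and point machine): 0.790000 × 0.957000 = 0.756030
Parallel ([0.861016] and [0.756030]): 1 − (1 − 0.861016)(1 − 0.756030) = 0.966092
Series ([0.966092] and balise encoder): 0.966092 × 0.927000 = 0.8956

0.8956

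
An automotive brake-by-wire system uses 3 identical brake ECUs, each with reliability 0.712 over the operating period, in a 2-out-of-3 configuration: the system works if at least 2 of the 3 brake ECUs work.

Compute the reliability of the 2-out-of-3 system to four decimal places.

R = Σ_{i=2}^{3} C(3,i) p^i (1−p)^{3−i} with p = 0.712
C(3,2)·0.712^2·0.288^1 = 0.438000
C(3,3)·0.712^3·0.288^0 = 0.360944
Sum = 0.7989

0.7989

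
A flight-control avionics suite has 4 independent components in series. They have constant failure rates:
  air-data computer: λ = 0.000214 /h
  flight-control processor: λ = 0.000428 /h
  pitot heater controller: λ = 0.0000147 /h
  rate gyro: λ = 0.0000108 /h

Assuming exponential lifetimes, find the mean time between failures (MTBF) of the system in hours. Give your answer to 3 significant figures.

Series of exponential components: λ_sys = Σ λ_i
λ_sys = 0.000214 + 0.000428 + 0.0000147 + 0.0000108 = 6.6750e-04 /h
MTBF = 1 / λ_sys = 1500 h

1500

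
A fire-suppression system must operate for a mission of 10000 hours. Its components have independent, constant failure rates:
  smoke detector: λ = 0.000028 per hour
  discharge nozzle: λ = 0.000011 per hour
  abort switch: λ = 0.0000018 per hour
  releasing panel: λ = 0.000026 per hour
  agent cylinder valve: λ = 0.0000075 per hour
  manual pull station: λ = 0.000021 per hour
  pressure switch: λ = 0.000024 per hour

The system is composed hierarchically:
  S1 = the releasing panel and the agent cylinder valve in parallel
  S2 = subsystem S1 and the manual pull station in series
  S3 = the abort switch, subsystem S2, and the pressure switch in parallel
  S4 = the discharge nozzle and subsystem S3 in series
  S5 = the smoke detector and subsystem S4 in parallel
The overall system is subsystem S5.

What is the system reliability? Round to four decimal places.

R(smoke detector) = exp(−0.000028 × 10000) = 0.755784
R(discharge nozzle) = exp(−0.000011 × 10000) = 0.895834
R(abort switch) = exp(−0.0000018 × 10000) = 0.982161
R(releasing panel) = exp(−0.000026 × 10000) = 0.771052
R(agent cylinder valve) = exp(−0.0000075 × 10000) = 0.927743
R(manual pull station) = exp(−0.000021 × 10000) = 0.810584
R(pressure switch) = exp(−0.000024 × 10000) = 0.786628
Parallel (releasing panel and agent cylinder valve): 1 − (1 − 0.771052)(1 − 0.927743) = 0.983457
Series ([0.983457] and manual pull station): 0.983457 × 0.810584 = 0.797175
Parallel (abort switch, [0.797175], and pressure switch): 1 − (1 − 0.982161)(1 − 0.797175)(1 − 0.786628) = 0.999228
Series (discharge nozzle and [0.999228]): 0.895834 × 0.999228 = 0.895142
Parallel (smoke detector and [0.895142]): 1 − (1 − 0.755784)(1 − 0.895142) = 0.9744

0.9744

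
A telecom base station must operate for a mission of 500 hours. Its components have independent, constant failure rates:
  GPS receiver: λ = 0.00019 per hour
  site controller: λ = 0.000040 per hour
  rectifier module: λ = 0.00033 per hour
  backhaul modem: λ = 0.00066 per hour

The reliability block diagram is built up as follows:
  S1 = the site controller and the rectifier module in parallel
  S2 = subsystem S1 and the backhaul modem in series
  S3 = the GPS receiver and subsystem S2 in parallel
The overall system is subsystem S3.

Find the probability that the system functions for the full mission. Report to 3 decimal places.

0.974

R(GPS receiver) = exp(−0.00019 × 500) = 0.90937
R(site controller) = exp(−0.000040 × 500) = 0.98020
R(rectifier module) = exp(−0.00033 × 500) = 0.84789
R(backhaul modem) = exp(−0.00066 × 500) = 0.71892
Parallel (site controller and rectifier module): 1 − (1 − 0.98020)(1 − 0.84789) = 0.99699
Series ([0.99699] and backhaul modem): 0.99699 × 0.71892 = 0.71676
Parallel (GPS receiver and [0.71676]): 1 − (1 − 0.90937)(1 − 0.71676) = 0.974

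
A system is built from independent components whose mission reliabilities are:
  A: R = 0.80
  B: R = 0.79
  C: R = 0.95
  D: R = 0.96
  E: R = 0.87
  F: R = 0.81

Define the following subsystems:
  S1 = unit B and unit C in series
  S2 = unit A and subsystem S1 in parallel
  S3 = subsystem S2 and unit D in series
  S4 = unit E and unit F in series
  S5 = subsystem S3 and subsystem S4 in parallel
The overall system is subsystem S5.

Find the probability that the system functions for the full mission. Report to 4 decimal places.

Series (B and C): 0.790000 × 0.950000 = 0.750500
Parallel (A and [0.750500]): 1 − (1 − 0.800000)(1 − 0.750500) = 0.950100
Series ([0.950100] and D): 0.950100 × 0.960000 = 0.912096
Series (E and F): 0.870000 × 0.810000 = 0.704700
Parallel ([0.912096] and [0.704700]): 1 − (1 − 0.912096)(1 − 0.704700) = 0.9740

0.9740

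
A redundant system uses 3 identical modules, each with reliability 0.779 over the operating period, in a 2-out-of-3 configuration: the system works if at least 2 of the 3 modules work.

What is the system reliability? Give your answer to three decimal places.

0.875

R = Σ_{i=2}^{3} C(3,i) p^i (1−p)^{3−i} with p = 0.779
C(3,2)·0.779^2·0.221^1 = 0.40234
C(3,3)·0.779^3·0.221^0 = 0.47273
Sum = 0.875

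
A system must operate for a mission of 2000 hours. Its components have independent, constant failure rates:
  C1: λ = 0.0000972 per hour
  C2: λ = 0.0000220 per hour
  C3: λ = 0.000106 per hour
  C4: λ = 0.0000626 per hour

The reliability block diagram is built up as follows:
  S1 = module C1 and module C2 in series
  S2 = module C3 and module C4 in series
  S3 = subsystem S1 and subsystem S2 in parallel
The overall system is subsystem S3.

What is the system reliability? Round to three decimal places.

R(C1) = exp(−0.0000972 × 2000) = 0.82333
R(C2) = exp(−0.0000220 × 2000) = 0.95695
R(C3) = exp(−0.000106 × 2000) = 0.80896
R(C4) = exp(−0.0000626 × 2000) = 0.88232
Series (C1 and C2): 0.82333 × 0.95695 = 0.78789
Series (C3 and C4): 0.80896 × 0.88232 = 0.71376
Parallel ([0.78789] and [0.71376]): 1 − (1 − 0.78789)(1 − 0.71376) = 0.939

0.939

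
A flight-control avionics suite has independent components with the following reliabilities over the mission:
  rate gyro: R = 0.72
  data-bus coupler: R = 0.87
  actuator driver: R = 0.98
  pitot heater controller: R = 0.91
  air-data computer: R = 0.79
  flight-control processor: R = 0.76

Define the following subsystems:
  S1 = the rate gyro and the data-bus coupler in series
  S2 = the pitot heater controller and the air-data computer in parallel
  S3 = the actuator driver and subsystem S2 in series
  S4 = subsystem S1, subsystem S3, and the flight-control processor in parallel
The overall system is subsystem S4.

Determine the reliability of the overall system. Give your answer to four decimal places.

0.9965

Series (rate gyro and data-bus coupler): 0.720000 × 0.870000 = 0.626400
Parallel (pitot heater controller and air-data computer): 1 − (1 − 0.910000)(1 − 0.790000) = 0.981100
Series (actuator driver and [0.981100]): 0.980000 × 0.981100 = 0.961478
Parallel ([0.626400], [0.961478], and flight-control processor): 1 − (1 − 0.626400)(1 − 0.961478)(1 − 0.760000) = 0.9965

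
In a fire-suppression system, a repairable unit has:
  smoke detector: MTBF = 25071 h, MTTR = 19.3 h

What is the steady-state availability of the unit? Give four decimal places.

0.9992

A(smoke detector) = MTBF/(MTBF+MTTR) = 25071/(25071+19.3) = 0.9992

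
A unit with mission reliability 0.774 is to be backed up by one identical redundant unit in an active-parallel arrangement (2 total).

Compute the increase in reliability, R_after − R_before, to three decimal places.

R_before = 0.774
R_after = 1 − (1 − 0.774)^2 = 0.949
ΔR = 0.949 − 0.774 = 0.175

0.175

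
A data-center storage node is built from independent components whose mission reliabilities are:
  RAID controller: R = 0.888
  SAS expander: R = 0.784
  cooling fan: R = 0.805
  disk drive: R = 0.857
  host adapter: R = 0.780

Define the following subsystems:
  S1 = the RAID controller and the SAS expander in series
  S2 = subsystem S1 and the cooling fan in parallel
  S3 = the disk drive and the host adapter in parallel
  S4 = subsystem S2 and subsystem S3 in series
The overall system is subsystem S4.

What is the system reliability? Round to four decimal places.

Series (RAID controller and SAS expander): 0.888000 × 0.784000 = 0.696192
Parallel ([0.696192] and cooling fan): 1 − (1 − 0.696192)(1 − 0.805000) = 0.940757
Parallel (disk drive and host adapter): 1 − (1 − 0.857000)(1 − 0.780000) = 0.968540
Series ([0.940757] and [0.968540]): 0.940757 × 0.968540 = 0.9112

0.9112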